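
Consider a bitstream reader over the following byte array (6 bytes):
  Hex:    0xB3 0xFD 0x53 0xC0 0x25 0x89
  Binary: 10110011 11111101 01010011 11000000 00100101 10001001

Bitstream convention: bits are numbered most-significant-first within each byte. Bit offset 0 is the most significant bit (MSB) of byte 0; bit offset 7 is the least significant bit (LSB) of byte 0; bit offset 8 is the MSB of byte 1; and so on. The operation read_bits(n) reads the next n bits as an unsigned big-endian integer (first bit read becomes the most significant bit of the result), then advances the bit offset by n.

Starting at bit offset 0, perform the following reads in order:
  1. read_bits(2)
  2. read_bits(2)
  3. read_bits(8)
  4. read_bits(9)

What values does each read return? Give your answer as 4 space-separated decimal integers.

Answer: 2 3 63 426

Derivation:
Read 1: bits[0:2] width=2 -> value=2 (bin 10); offset now 2 = byte 0 bit 2; 46 bits remain
Read 2: bits[2:4] width=2 -> value=3 (bin 11); offset now 4 = byte 0 bit 4; 44 bits remain
Read 3: bits[4:12] width=8 -> value=63 (bin 00111111); offset now 12 = byte 1 bit 4; 36 bits remain
Read 4: bits[12:21] width=9 -> value=426 (bin 110101010); offset now 21 = byte 2 bit 5; 27 bits remain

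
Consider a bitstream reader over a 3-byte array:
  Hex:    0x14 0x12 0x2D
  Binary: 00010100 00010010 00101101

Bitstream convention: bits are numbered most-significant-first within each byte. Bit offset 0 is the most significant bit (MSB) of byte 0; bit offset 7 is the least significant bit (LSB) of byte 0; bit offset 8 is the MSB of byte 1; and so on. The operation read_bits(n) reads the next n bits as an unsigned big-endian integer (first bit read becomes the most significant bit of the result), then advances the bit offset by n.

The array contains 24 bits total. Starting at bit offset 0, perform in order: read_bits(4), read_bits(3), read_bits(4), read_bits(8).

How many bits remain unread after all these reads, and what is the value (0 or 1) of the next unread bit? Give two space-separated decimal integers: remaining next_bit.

Answer: 5 0

Derivation:
Read 1: bits[0:4] width=4 -> value=1 (bin 0001); offset now 4 = byte 0 bit 4; 20 bits remain
Read 2: bits[4:7] width=3 -> value=2 (bin 010); offset now 7 = byte 0 bit 7; 17 bits remain
Read 3: bits[7:11] width=4 -> value=0 (bin 0000); offset now 11 = byte 1 bit 3; 13 bits remain
Read 4: bits[11:19] width=8 -> value=145 (bin 10010001); offset now 19 = byte 2 bit 3; 5 bits remain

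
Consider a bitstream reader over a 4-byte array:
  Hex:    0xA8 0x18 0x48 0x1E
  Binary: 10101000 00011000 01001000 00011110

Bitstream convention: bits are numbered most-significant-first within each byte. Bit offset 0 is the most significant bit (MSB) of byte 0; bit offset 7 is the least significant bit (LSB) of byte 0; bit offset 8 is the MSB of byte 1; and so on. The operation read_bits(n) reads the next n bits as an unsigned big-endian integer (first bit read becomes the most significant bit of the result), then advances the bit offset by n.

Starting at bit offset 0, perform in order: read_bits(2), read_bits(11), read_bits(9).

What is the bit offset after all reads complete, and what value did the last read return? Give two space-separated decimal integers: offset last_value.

Answer: 22 18

Derivation:
Read 1: bits[0:2] width=2 -> value=2 (bin 10); offset now 2 = byte 0 bit 2; 30 bits remain
Read 2: bits[2:13] width=11 -> value=1283 (bin 10100000011); offset now 13 = byte 1 bit 5; 19 bits remain
Read 3: bits[13:22] width=9 -> value=18 (bin 000010010); offset now 22 = byte 2 bit 6; 10 bits remain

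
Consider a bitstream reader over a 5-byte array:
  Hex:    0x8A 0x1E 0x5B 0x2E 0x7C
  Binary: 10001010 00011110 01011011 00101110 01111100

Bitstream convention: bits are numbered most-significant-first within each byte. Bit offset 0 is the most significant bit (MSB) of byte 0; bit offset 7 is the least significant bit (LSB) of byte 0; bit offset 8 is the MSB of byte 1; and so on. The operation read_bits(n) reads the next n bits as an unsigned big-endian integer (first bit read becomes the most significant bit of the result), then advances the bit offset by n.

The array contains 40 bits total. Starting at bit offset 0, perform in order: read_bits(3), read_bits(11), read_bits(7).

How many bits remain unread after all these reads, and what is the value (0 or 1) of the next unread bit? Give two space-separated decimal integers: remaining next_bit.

Read 1: bits[0:3] width=3 -> value=4 (bin 100); offset now 3 = byte 0 bit 3; 37 bits remain
Read 2: bits[3:14] width=11 -> value=647 (bin 01010000111); offset now 14 = byte 1 bit 6; 26 bits remain
Read 3: bits[14:21] width=7 -> value=75 (bin 1001011); offset now 21 = byte 2 bit 5; 19 bits remain

Answer: 19 0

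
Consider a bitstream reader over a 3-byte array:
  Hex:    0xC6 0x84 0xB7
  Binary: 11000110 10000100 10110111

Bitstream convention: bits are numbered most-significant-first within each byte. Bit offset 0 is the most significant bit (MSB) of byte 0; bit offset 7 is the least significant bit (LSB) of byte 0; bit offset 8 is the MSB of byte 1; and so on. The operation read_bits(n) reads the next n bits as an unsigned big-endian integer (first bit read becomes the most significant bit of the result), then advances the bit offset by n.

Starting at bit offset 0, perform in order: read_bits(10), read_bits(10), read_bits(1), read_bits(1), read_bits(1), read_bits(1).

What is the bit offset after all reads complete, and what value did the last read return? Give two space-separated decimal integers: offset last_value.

Read 1: bits[0:10] width=10 -> value=794 (bin 1100011010); offset now 10 = byte 1 bit 2; 14 bits remain
Read 2: bits[10:20] width=10 -> value=75 (bin 0001001011); offset now 20 = byte 2 bit 4; 4 bits remain
Read 3: bits[20:21] width=1 -> value=0 (bin 0); offset now 21 = byte 2 bit 5; 3 bits remain
Read 4: bits[21:22] width=1 -> value=1 (bin 1); offset now 22 = byte 2 bit 6; 2 bits remain
Read 5: bits[22:23] width=1 -> value=1 (bin 1); offset now 23 = byte 2 bit 7; 1 bits remain
Read 6: bits[23:24] width=1 -> value=1 (bin 1); offset now 24 = byte 3 bit 0; 0 bits remain

Answer: 24 1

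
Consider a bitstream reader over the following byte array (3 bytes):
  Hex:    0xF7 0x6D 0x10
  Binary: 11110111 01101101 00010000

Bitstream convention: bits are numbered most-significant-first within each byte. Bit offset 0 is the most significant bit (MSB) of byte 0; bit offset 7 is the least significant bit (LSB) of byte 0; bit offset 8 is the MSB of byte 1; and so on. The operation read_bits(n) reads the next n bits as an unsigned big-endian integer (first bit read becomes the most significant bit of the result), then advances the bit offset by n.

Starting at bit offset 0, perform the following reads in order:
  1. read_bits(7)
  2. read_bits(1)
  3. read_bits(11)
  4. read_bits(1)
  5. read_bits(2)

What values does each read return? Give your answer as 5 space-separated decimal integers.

Read 1: bits[0:7] width=7 -> value=123 (bin 1111011); offset now 7 = byte 0 bit 7; 17 bits remain
Read 2: bits[7:8] width=1 -> value=1 (bin 1); offset now 8 = byte 1 bit 0; 16 bits remain
Read 3: bits[8:19] width=11 -> value=872 (bin 01101101000); offset now 19 = byte 2 bit 3; 5 bits remain
Read 4: bits[19:20] width=1 -> value=1 (bin 1); offset now 20 = byte 2 bit 4; 4 bits remain
Read 5: bits[20:22] width=2 -> value=0 (bin 00); offset now 22 = byte 2 bit 6; 2 bits remain

Answer: 123 1 872 1 0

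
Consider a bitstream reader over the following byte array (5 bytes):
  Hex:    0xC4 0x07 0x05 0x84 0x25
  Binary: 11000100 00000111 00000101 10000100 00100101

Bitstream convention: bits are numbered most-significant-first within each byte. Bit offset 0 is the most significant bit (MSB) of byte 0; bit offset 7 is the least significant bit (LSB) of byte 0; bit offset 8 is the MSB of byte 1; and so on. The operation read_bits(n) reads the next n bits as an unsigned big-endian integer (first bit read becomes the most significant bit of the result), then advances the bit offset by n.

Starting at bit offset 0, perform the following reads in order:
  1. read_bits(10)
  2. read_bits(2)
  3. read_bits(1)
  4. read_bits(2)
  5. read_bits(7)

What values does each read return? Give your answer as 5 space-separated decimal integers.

Read 1: bits[0:10] width=10 -> value=784 (bin 1100010000); offset now 10 = byte 1 bit 2; 30 bits remain
Read 2: bits[10:12] width=2 -> value=0 (bin 00); offset now 12 = byte 1 bit 4; 28 bits remain
Read 3: bits[12:13] width=1 -> value=0 (bin 0); offset now 13 = byte 1 bit 5; 27 bits remain
Read 4: bits[13:15] width=2 -> value=3 (bin 11); offset now 15 = byte 1 bit 7; 25 bits remain
Read 5: bits[15:22] width=7 -> value=65 (bin 1000001); offset now 22 = byte 2 bit 6; 18 bits remain

Answer: 784 0 0 3 65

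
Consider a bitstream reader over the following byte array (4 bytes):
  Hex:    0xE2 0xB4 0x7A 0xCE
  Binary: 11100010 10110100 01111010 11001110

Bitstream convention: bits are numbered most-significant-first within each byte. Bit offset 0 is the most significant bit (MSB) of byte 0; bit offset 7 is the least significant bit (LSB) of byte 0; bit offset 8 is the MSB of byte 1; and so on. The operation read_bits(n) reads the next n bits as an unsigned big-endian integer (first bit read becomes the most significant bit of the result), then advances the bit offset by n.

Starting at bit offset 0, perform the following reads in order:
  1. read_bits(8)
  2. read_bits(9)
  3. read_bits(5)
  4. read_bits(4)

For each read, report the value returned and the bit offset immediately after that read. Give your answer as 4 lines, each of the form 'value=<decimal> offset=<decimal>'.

Answer: value=226 offset=8
value=360 offset=17
value=30 offset=22
value=11 offset=26

Derivation:
Read 1: bits[0:8] width=8 -> value=226 (bin 11100010); offset now 8 = byte 1 bit 0; 24 bits remain
Read 2: bits[8:17] width=9 -> value=360 (bin 101101000); offset now 17 = byte 2 bit 1; 15 bits remain
Read 3: bits[17:22] width=5 -> value=30 (bin 11110); offset now 22 = byte 2 bit 6; 10 bits remain
Read 4: bits[22:26] width=4 -> value=11 (bin 1011); offset now 26 = byte 3 bit 2; 6 bits remain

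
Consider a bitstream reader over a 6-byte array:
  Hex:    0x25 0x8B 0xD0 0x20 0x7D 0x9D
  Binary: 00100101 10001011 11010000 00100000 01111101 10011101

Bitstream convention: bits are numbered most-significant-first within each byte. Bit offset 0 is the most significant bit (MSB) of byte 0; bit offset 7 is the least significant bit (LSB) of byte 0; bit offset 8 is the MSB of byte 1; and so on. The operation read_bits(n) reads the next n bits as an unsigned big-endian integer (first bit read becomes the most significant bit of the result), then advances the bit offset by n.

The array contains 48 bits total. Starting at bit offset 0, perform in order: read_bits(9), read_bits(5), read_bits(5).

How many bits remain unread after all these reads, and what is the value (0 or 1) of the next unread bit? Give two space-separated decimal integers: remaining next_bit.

Answer: 29 1

Derivation:
Read 1: bits[0:9] width=9 -> value=75 (bin 001001011); offset now 9 = byte 1 bit 1; 39 bits remain
Read 2: bits[9:14] width=5 -> value=2 (bin 00010); offset now 14 = byte 1 bit 6; 34 bits remain
Read 3: bits[14:19] width=5 -> value=30 (bin 11110); offset now 19 = byte 2 bit 3; 29 bits remain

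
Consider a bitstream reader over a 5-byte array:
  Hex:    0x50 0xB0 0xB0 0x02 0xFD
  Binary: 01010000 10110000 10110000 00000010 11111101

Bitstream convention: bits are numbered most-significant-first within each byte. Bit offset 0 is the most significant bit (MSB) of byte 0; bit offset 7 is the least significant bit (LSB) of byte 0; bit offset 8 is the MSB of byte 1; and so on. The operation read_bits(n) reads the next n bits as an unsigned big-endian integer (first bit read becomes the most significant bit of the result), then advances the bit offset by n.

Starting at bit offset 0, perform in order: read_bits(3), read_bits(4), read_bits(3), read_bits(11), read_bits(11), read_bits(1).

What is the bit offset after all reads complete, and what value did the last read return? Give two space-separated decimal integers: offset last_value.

Read 1: bits[0:3] width=3 -> value=2 (bin 010); offset now 3 = byte 0 bit 3; 37 bits remain
Read 2: bits[3:7] width=4 -> value=8 (bin 1000); offset now 7 = byte 0 bit 7; 33 bits remain
Read 3: bits[7:10] width=3 -> value=2 (bin 010); offset now 10 = byte 1 bit 2; 30 bits remain
Read 4: bits[10:21] width=11 -> value=1558 (bin 11000010110); offset now 21 = byte 2 bit 5; 19 bits remain
Read 5: bits[21:32] width=11 -> value=2 (bin 00000000010); offset now 32 = byte 4 bit 0; 8 bits remain
Read 6: bits[32:33] width=1 -> value=1 (bin 1); offset now 33 = byte 4 bit 1; 7 bits remain

Answer: 33 1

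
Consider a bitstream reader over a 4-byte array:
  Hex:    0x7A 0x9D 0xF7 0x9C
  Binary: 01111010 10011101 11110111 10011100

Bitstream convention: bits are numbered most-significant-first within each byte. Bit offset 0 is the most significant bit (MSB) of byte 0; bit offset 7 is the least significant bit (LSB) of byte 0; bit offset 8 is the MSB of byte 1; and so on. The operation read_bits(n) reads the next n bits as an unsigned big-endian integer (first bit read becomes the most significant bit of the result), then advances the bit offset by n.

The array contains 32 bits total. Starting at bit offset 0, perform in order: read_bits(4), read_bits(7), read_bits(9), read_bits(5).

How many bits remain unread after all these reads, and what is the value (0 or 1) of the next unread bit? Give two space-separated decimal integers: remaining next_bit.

Answer: 7 0

Derivation:
Read 1: bits[0:4] width=4 -> value=7 (bin 0111); offset now 4 = byte 0 bit 4; 28 bits remain
Read 2: bits[4:11] width=7 -> value=84 (bin 1010100); offset now 11 = byte 1 bit 3; 21 bits remain
Read 3: bits[11:20] width=9 -> value=479 (bin 111011111); offset now 20 = byte 2 bit 4; 12 bits remain
Read 4: bits[20:25] width=5 -> value=15 (bin 01111); offset now 25 = byte 3 bit 1; 7 bits remain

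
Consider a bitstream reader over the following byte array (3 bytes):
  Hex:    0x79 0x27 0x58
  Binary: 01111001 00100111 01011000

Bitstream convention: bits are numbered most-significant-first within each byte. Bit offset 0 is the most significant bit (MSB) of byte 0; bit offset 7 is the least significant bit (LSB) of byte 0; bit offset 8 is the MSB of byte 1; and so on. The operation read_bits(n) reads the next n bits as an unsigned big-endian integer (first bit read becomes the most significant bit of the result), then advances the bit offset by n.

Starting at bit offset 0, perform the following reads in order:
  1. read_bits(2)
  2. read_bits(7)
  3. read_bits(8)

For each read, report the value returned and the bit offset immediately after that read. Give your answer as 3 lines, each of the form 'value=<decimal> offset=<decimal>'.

Answer: value=1 offset=2
value=114 offset=9
value=78 offset=17

Derivation:
Read 1: bits[0:2] width=2 -> value=1 (bin 01); offset now 2 = byte 0 bit 2; 22 bits remain
Read 2: bits[2:9] width=7 -> value=114 (bin 1110010); offset now 9 = byte 1 bit 1; 15 bits remain
Read 3: bits[9:17] width=8 -> value=78 (bin 01001110); offset now 17 = byte 2 bit 1; 7 bits remain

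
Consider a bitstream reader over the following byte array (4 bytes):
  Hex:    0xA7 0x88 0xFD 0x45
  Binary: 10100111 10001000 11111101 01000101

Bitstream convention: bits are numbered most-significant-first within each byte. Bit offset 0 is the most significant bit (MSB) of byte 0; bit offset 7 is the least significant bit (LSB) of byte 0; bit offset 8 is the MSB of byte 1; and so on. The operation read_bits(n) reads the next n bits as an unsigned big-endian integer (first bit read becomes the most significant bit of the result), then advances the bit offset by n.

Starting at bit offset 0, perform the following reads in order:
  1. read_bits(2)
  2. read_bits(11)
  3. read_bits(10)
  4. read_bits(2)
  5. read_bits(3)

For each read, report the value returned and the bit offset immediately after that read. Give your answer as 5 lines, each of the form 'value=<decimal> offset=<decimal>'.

Answer: value=2 offset=2
value=1265 offset=13
value=126 offset=23
value=2 offset=25
value=4 offset=28

Derivation:
Read 1: bits[0:2] width=2 -> value=2 (bin 10); offset now 2 = byte 0 bit 2; 30 bits remain
Read 2: bits[2:13] width=11 -> value=1265 (bin 10011110001); offset now 13 = byte 1 bit 5; 19 bits remain
Read 3: bits[13:23] width=10 -> value=126 (bin 0001111110); offset now 23 = byte 2 bit 7; 9 bits remain
Read 4: bits[23:25] width=2 -> value=2 (bin 10); offset now 25 = byte 3 bit 1; 7 bits remain
Read 5: bits[25:28] width=3 -> value=4 (bin 100); offset now 28 = byte 3 bit 4; 4 bits remain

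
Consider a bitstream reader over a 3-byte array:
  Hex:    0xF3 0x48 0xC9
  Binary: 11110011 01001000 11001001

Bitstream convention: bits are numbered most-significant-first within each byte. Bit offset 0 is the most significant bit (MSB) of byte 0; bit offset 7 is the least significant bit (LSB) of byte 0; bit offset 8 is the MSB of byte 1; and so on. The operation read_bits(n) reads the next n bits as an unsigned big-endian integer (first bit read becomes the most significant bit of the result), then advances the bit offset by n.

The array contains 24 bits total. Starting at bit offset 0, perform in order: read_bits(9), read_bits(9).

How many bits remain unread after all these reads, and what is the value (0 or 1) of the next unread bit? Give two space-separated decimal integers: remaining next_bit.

Answer: 6 0

Derivation:
Read 1: bits[0:9] width=9 -> value=486 (bin 111100110); offset now 9 = byte 1 bit 1; 15 bits remain
Read 2: bits[9:18] width=9 -> value=291 (bin 100100011); offset now 18 = byte 2 bit 2; 6 bits remain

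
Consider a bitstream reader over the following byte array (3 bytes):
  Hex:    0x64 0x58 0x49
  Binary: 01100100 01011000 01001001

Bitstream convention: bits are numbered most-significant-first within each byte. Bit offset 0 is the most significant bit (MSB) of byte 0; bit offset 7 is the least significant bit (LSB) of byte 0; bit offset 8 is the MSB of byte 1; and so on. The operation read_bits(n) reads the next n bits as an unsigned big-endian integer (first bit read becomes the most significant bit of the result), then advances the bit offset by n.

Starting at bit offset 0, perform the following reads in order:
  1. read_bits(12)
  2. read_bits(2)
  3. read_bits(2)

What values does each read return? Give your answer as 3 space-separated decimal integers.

Answer: 1605 2 0

Derivation:
Read 1: bits[0:12] width=12 -> value=1605 (bin 011001000101); offset now 12 = byte 1 bit 4; 12 bits remain
Read 2: bits[12:14] width=2 -> value=2 (bin 10); offset now 14 = byte 1 bit 6; 10 bits remain
Read 3: bits[14:16] width=2 -> value=0 (bin 00); offset now 16 = byte 2 bit 0; 8 bits remain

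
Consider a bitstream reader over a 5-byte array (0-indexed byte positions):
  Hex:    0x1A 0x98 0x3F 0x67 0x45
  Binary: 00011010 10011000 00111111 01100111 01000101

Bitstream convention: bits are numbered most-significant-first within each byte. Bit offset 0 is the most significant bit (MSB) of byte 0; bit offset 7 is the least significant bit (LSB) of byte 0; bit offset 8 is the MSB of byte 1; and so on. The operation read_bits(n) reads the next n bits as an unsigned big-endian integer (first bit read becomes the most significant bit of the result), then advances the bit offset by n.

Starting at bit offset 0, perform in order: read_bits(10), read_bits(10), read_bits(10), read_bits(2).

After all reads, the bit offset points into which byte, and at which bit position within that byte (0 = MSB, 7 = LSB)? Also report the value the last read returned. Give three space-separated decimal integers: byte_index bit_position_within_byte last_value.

Answer: 4 0 3

Derivation:
Read 1: bits[0:10] width=10 -> value=106 (bin 0001101010); offset now 10 = byte 1 bit 2; 30 bits remain
Read 2: bits[10:20] width=10 -> value=387 (bin 0110000011); offset now 20 = byte 2 bit 4; 20 bits remain
Read 3: bits[20:30] width=10 -> value=985 (bin 1111011001); offset now 30 = byte 3 bit 6; 10 bits remain
Read 4: bits[30:32] width=2 -> value=3 (bin 11); offset now 32 = byte 4 bit 0; 8 bits remain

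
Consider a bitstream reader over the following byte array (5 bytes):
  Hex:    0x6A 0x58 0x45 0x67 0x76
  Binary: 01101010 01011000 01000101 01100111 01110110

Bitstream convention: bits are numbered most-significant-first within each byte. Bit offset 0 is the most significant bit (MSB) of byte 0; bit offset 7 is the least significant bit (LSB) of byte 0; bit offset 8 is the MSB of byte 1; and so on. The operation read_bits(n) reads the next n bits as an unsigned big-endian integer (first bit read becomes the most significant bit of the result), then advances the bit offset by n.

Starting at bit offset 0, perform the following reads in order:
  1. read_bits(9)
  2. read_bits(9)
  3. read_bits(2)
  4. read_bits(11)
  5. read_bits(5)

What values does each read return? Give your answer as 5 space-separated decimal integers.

Answer: 212 353 0 691 23

Derivation:
Read 1: bits[0:9] width=9 -> value=212 (bin 011010100); offset now 9 = byte 1 bit 1; 31 bits remain
Read 2: bits[9:18] width=9 -> value=353 (bin 101100001); offset now 18 = byte 2 bit 2; 22 bits remain
Read 3: bits[18:20] width=2 -> value=0 (bin 00); offset now 20 = byte 2 bit 4; 20 bits remain
Read 4: bits[20:31] width=11 -> value=691 (bin 01010110011); offset now 31 = byte 3 bit 7; 9 bits remain
Read 5: bits[31:36] width=5 -> value=23 (bin 10111); offset now 36 = byte 4 bit 4; 4 bits remain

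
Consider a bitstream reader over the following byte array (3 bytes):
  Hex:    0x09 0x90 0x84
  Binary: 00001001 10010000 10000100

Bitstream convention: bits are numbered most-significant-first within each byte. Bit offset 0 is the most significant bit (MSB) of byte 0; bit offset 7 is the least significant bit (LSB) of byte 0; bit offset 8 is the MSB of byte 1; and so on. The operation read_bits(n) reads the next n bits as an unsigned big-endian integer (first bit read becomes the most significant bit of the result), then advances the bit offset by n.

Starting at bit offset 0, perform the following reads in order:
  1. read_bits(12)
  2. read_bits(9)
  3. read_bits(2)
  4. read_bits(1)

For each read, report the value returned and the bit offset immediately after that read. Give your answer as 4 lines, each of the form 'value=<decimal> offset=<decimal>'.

Answer: value=153 offset=12
value=16 offset=21
value=2 offset=23
value=0 offset=24

Derivation:
Read 1: bits[0:12] width=12 -> value=153 (bin 000010011001); offset now 12 = byte 1 bit 4; 12 bits remain
Read 2: bits[12:21] width=9 -> value=16 (bin 000010000); offset now 21 = byte 2 bit 5; 3 bits remain
Read 3: bits[21:23] width=2 -> value=2 (bin 10); offset now 23 = byte 2 bit 7; 1 bits remain
Read 4: bits[23:24] width=1 -> value=0 (bin 0); offset now 24 = byte 3 bit 0; 0 bits remain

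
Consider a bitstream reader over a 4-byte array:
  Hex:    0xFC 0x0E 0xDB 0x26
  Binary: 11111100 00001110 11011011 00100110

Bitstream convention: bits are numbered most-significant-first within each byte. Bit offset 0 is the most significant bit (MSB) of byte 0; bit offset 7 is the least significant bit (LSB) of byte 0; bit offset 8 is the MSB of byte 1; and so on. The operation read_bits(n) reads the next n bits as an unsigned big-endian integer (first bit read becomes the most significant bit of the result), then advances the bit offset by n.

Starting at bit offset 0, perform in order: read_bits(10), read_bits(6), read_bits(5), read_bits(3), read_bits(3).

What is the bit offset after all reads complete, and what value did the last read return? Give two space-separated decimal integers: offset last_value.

Answer: 27 1

Derivation:
Read 1: bits[0:10] width=10 -> value=1008 (bin 1111110000); offset now 10 = byte 1 bit 2; 22 bits remain
Read 2: bits[10:16] width=6 -> value=14 (bin 001110); offset now 16 = byte 2 bit 0; 16 bits remain
Read 3: bits[16:21] width=5 -> value=27 (bin 11011); offset now 21 = byte 2 bit 5; 11 bits remain
Read 4: bits[21:24] width=3 -> value=3 (bin 011); offset now 24 = byte 3 bit 0; 8 bits remain
Read 5: bits[24:27] width=3 -> value=1 (bin 001); offset now 27 = byte 3 bit 3; 5 bits remain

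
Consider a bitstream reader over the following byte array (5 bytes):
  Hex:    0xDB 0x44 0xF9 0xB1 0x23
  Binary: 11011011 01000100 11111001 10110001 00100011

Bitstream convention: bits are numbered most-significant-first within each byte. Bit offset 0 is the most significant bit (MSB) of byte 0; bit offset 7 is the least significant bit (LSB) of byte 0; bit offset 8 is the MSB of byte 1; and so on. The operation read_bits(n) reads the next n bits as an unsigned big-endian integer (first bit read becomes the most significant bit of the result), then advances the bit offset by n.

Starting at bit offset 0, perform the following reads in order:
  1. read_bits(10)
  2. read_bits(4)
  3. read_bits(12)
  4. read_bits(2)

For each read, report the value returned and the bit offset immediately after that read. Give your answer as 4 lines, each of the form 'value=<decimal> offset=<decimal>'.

Read 1: bits[0:10] width=10 -> value=877 (bin 1101101101); offset now 10 = byte 1 bit 2; 30 bits remain
Read 2: bits[10:14] width=4 -> value=1 (bin 0001); offset now 14 = byte 1 bit 6; 26 bits remain
Read 3: bits[14:26] width=12 -> value=998 (bin 001111100110); offset now 26 = byte 3 bit 2; 14 bits remain
Read 4: bits[26:28] width=2 -> value=3 (bin 11); offset now 28 = byte 3 bit 4; 12 bits remain

Answer: value=877 offset=10
value=1 offset=14
value=998 offset=26
value=3 offset=28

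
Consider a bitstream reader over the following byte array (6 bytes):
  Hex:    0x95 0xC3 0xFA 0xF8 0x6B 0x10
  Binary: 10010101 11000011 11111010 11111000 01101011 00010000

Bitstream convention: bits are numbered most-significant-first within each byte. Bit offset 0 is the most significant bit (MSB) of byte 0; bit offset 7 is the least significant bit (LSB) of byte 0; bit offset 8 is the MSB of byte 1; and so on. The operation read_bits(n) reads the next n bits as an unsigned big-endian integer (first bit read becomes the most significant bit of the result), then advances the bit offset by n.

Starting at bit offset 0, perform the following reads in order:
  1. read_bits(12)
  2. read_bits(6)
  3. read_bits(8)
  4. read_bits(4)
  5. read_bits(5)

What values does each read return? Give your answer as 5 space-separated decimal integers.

Read 1: bits[0:12] width=12 -> value=2396 (bin 100101011100); offset now 12 = byte 1 bit 4; 36 bits remain
Read 2: bits[12:18] width=6 -> value=15 (bin 001111); offset now 18 = byte 2 bit 2; 30 bits remain
Read 3: bits[18:26] width=8 -> value=235 (bin 11101011); offset now 26 = byte 3 bit 2; 22 bits remain
Read 4: bits[26:30] width=4 -> value=14 (bin 1110); offset now 30 = byte 3 bit 6; 18 bits remain
Read 5: bits[30:35] width=5 -> value=3 (bin 00011); offset now 35 = byte 4 bit 3; 13 bits remain

Answer: 2396 15 235 14 3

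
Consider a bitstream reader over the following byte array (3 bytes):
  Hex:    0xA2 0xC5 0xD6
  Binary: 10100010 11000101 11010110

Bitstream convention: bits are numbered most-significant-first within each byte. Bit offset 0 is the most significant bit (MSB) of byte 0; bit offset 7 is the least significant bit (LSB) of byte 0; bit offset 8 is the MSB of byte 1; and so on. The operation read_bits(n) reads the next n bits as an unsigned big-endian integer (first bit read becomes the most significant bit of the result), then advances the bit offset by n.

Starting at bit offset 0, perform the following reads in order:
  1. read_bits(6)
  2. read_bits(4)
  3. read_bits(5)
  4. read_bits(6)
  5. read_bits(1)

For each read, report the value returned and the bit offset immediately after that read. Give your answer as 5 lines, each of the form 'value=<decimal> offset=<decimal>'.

Answer: value=40 offset=6
value=11 offset=10
value=2 offset=15
value=58 offset=21
value=1 offset=22

Derivation:
Read 1: bits[0:6] width=6 -> value=40 (bin 101000); offset now 6 = byte 0 bit 6; 18 bits remain
Read 2: bits[6:10] width=4 -> value=11 (bin 1011); offset now 10 = byte 1 bit 2; 14 bits remain
Read 3: bits[10:15] width=5 -> value=2 (bin 00010); offset now 15 = byte 1 bit 7; 9 bits remain
Read 4: bits[15:21] width=6 -> value=58 (bin 111010); offset now 21 = byte 2 bit 5; 3 bits remain
Read 5: bits[21:22] width=1 -> value=1 (bin 1); offset now 22 = byte 2 bit 6; 2 bits remain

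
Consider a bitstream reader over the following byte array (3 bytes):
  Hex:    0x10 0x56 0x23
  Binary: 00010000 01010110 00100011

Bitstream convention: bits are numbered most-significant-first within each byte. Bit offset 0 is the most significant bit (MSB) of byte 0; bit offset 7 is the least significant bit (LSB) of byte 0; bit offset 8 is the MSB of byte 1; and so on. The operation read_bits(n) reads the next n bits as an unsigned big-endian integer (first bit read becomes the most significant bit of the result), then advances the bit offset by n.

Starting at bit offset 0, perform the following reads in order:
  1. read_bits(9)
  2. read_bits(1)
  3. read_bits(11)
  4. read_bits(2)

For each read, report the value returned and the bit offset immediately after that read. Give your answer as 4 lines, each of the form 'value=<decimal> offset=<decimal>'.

Answer: value=32 offset=9
value=1 offset=10
value=708 offset=21
value=1 offset=23

Derivation:
Read 1: bits[0:9] width=9 -> value=32 (bin 000100000); offset now 9 = byte 1 bit 1; 15 bits remain
Read 2: bits[9:10] width=1 -> value=1 (bin 1); offset now 10 = byte 1 bit 2; 14 bits remain
Read 3: bits[10:21] width=11 -> value=708 (bin 01011000100); offset now 21 = byte 2 bit 5; 3 bits remain
Read 4: bits[21:23] width=2 -> value=1 (bin 01); offset now 23 = byte 2 bit 7; 1 bits remain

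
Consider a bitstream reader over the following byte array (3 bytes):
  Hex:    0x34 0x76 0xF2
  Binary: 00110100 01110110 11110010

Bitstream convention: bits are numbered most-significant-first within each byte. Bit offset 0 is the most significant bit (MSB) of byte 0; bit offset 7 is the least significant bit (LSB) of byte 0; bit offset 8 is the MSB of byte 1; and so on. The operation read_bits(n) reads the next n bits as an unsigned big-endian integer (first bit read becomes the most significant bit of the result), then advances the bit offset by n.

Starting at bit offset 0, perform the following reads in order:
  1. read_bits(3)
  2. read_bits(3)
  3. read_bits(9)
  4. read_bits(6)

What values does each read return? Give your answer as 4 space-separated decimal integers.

Read 1: bits[0:3] width=3 -> value=1 (bin 001); offset now 3 = byte 0 bit 3; 21 bits remain
Read 2: bits[3:6] width=3 -> value=5 (bin 101); offset now 6 = byte 0 bit 6; 18 bits remain
Read 3: bits[6:15] width=9 -> value=59 (bin 000111011); offset now 15 = byte 1 bit 7; 9 bits remain
Read 4: bits[15:21] width=6 -> value=30 (bin 011110); offset now 21 = byte 2 bit 5; 3 bits remain

Answer: 1 5 59 30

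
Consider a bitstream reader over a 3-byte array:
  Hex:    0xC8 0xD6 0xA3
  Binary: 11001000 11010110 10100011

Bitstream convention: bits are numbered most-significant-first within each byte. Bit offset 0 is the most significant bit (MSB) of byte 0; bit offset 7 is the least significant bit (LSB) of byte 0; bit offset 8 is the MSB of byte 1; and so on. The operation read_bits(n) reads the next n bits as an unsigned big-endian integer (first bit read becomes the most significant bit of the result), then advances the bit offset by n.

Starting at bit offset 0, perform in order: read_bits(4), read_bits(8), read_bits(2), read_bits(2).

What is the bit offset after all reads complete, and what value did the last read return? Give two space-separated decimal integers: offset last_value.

Answer: 16 2

Derivation:
Read 1: bits[0:4] width=4 -> value=12 (bin 1100); offset now 4 = byte 0 bit 4; 20 bits remain
Read 2: bits[4:12] width=8 -> value=141 (bin 10001101); offset now 12 = byte 1 bit 4; 12 bits remain
Read 3: bits[12:14] width=2 -> value=1 (bin 01); offset now 14 = byte 1 bit 6; 10 bits remain
Read 4: bits[14:16] width=2 -> value=2 (bin 10); offset now 16 = byte 2 bit 0; 8 bits remain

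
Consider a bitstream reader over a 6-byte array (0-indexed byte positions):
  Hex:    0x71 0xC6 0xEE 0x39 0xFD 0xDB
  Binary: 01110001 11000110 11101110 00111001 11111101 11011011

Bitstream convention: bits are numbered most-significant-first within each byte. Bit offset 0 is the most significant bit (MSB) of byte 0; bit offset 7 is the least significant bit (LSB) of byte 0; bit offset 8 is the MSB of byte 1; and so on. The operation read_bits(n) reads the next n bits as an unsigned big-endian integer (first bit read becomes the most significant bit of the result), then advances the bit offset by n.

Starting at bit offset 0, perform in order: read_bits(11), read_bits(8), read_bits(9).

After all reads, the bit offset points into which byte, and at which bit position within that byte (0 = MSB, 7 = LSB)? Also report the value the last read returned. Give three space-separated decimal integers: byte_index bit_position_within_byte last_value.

Read 1: bits[0:11] width=11 -> value=910 (bin 01110001110); offset now 11 = byte 1 bit 3; 37 bits remain
Read 2: bits[11:19] width=8 -> value=55 (bin 00110111); offset now 19 = byte 2 bit 3; 29 bits remain
Read 3: bits[19:28] width=9 -> value=227 (bin 011100011); offset now 28 = byte 3 bit 4; 20 bits remain

Answer: 3 4 227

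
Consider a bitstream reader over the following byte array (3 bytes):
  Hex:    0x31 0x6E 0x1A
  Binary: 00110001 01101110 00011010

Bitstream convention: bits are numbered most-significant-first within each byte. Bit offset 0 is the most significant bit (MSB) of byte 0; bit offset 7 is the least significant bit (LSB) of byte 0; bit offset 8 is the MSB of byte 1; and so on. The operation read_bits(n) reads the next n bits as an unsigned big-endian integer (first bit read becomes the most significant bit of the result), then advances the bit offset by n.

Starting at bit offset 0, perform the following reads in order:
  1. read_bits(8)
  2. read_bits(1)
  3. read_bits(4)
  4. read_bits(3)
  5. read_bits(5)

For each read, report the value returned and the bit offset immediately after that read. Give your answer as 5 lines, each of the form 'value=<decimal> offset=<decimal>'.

Read 1: bits[0:8] width=8 -> value=49 (bin 00110001); offset now 8 = byte 1 bit 0; 16 bits remain
Read 2: bits[8:9] width=1 -> value=0 (bin 0); offset now 9 = byte 1 bit 1; 15 bits remain
Read 3: bits[9:13] width=4 -> value=13 (bin 1101); offset now 13 = byte 1 bit 5; 11 bits remain
Read 4: bits[13:16] width=3 -> value=6 (bin 110); offset now 16 = byte 2 bit 0; 8 bits remain
Read 5: bits[16:21] width=5 -> value=3 (bin 00011); offset now 21 = byte 2 bit 5; 3 bits remain

Answer: value=49 offset=8
value=0 offset=9
value=13 offset=13
value=6 offset=16
value=3 offset=21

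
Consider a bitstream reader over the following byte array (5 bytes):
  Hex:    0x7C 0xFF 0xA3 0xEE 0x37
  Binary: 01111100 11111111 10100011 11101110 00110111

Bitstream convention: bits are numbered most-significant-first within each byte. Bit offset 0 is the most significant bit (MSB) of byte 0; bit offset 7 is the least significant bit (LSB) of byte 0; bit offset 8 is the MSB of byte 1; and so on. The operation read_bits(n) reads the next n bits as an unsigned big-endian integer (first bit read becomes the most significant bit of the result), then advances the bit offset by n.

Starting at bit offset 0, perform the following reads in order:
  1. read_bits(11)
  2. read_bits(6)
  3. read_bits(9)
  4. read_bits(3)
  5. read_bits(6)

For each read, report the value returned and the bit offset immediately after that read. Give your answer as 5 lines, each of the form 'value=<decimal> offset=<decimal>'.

Answer: value=999 offset=11
value=63 offset=17
value=143 offset=26
value=5 offset=29
value=49 offset=35

Derivation:
Read 1: bits[0:11] width=11 -> value=999 (bin 01111100111); offset now 11 = byte 1 bit 3; 29 bits remain
Read 2: bits[11:17] width=6 -> value=63 (bin 111111); offset now 17 = byte 2 bit 1; 23 bits remain
Read 3: bits[17:26] width=9 -> value=143 (bin 010001111); offset now 26 = byte 3 bit 2; 14 bits remain
Read 4: bits[26:29] width=3 -> value=5 (bin 101); offset now 29 = byte 3 bit 5; 11 bits remain
Read 5: bits[29:35] width=6 -> value=49 (bin 110001); offset now 35 = byte 4 bit 3; 5 bits remain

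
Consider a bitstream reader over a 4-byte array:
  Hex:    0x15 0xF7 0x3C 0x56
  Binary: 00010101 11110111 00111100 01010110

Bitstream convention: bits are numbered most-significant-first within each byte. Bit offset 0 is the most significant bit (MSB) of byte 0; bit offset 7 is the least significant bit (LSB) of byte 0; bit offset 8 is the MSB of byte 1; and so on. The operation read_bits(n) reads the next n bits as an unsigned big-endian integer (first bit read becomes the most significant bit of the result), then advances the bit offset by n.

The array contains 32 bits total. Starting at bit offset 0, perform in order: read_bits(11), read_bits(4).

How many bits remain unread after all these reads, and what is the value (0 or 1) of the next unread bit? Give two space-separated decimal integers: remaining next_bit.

Answer: 17 1

Derivation:
Read 1: bits[0:11] width=11 -> value=175 (bin 00010101111); offset now 11 = byte 1 bit 3; 21 bits remain
Read 2: bits[11:15] width=4 -> value=11 (bin 1011); offset now 15 = byte 1 bit 7; 17 bits remain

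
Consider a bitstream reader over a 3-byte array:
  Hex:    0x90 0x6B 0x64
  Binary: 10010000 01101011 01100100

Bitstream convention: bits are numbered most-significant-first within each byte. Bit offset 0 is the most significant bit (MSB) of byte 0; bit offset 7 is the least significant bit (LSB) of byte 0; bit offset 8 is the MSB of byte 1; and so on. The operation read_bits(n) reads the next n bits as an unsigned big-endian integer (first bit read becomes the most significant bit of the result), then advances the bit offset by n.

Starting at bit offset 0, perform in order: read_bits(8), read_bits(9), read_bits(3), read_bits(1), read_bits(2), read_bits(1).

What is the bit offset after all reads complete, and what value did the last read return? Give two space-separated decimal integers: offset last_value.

Answer: 24 0

Derivation:
Read 1: bits[0:8] width=8 -> value=144 (bin 10010000); offset now 8 = byte 1 bit 0; 16 bits remain
Read 2: bits[8:17] width=9 -> value=214 (bin 011010110); offset now 17 = byte 2 bit 1; 7 bits remain
Read 3: bits[17:20] width=3 -> value=6 (bin 110); offset now 20 = byte 2 bit 4; 4 bits remain
Read 4: bits[20:21] width=1 -> value=0 (bin 0); offset now 21 = byte 2 bit 5; 3 bits remain
Read 5: bits[21:23] width=2 -> value=2 (bin 10); offset now 23 = byte 2 bit 7; 1 bits remain
Read 6: bits[23:24] width=1 -> value=0 (bin 0); offset now 24 = byte 3 bit 0; 0 bits remain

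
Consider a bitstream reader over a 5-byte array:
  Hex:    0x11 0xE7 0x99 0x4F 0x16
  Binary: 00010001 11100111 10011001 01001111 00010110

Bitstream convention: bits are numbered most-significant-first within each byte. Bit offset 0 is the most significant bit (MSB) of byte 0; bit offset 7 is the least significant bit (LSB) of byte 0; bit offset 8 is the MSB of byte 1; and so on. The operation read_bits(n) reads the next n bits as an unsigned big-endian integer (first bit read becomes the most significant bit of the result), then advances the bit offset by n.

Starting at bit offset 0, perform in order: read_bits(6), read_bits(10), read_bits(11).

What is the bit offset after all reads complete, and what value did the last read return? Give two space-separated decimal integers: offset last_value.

Read 1: bits[0:6] width=6 -> value=4 (bin 000100); offset now 6 = byte 0 bit 6; 34 bits remain
Read 2: bits[6:16] width=10 -> value=487 (bin 0111100111); offset now 16 = byte 2 bit 0; 24 bits remain
Read 3: bits[16:27] width=11 -> value=1226 (bin 10011001010); offset now 27 = byte 3 bit 3; 13 bits remain

Answer: 27 1226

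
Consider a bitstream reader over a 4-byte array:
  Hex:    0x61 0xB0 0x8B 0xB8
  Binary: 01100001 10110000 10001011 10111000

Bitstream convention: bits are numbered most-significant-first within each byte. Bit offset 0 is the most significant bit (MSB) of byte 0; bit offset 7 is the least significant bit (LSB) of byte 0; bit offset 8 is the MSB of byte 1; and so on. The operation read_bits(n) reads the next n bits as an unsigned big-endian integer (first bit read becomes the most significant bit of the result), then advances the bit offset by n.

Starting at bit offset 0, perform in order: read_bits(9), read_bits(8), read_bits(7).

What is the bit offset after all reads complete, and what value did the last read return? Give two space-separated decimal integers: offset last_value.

Answer: 24 11

Derivation:
Read 1: bits[0:9] width=9 -> value=195 (bin 011000011); offset now 9 = byte 1 bit 1; 23 bits remain
Read 2: bits[9:17] width=8 -> value=97 (bin 01100001); offset now 17 = byte 2 bit 1; 15 bits remain
Read 3: bits[17:24] width=7 -> value=11 (bin 0001011); offset now 24 = byte 3 bit 0; 8 bits remain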